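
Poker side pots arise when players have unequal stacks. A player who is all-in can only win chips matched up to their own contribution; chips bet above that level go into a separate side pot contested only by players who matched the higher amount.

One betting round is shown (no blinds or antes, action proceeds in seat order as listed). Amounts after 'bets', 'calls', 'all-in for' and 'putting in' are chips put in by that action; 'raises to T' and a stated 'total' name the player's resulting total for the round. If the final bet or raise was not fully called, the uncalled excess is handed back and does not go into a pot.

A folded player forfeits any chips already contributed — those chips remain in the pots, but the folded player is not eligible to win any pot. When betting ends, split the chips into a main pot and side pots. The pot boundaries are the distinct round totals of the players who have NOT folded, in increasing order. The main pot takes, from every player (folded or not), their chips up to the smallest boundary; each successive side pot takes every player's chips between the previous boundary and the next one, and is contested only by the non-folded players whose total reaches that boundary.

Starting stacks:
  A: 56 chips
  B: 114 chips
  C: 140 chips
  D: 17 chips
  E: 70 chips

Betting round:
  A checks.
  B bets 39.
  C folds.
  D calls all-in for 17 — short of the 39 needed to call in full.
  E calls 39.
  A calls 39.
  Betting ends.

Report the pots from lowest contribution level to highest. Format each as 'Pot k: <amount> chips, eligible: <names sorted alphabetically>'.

Pot 1: 68 chips, eligible: A, B, D, E
Pot 2: 66 chips, eligible: A, B, E

Derivation:
Contributions: A=39, B=39, D=17, E=39
Folded: C
Pot levels (distinct totals of non-folded players): 17, 39
Layer 1-17: 17 each from A, B, D, E = 17*4 = 68 chips; eligible A, B, D, E
Layer 18-39: 22 each from A, B, E = 22*3 = 66 chips; eligible A, B, E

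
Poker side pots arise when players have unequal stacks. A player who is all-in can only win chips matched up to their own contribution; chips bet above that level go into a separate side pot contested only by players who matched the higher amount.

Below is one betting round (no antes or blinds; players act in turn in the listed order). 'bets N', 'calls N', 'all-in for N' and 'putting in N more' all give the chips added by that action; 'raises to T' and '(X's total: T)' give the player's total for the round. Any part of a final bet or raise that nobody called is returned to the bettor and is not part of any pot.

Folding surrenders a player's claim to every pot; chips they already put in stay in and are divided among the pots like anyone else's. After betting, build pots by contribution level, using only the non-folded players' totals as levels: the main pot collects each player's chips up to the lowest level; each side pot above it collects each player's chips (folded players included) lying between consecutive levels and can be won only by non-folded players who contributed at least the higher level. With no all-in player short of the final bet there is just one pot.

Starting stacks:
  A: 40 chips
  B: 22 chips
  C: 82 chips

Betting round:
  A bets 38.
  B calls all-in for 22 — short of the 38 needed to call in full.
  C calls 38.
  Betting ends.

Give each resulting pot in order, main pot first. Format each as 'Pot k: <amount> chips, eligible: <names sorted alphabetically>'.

Pot 1: 66 chips, eligible: A, B, C
Pot 2: 32 chips, eligible: A, C

Derivation:
Contributions: A=38, B=22, C=38
Pot levels (distinct totals of non-folded players): 22, 38
Layer 1-22: 22 each from A, B, C = 22*3 = 66 chips; eligible A, B, C
Layer 23-38: 16 each from A, C = 16*2 = 32 chips; eligible A, C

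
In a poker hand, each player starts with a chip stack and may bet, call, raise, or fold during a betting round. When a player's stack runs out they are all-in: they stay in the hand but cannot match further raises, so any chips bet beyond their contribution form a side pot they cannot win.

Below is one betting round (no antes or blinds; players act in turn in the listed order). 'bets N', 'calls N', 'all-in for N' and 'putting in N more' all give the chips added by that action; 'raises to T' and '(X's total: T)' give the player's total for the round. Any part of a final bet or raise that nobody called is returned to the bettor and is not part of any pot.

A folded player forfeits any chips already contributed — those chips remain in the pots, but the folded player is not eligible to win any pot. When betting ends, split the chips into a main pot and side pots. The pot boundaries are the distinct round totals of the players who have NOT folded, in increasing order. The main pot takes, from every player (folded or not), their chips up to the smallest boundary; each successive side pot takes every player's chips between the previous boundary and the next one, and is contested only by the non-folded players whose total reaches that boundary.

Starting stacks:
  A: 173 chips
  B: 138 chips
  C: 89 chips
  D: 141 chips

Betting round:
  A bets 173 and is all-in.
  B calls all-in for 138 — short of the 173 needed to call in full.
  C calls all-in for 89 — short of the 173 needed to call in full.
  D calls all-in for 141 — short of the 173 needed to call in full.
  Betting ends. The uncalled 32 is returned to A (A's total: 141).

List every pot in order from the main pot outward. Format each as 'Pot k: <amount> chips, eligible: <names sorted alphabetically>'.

Contributions (after 32 returned to A): A=141, B=138, C=89, D=141
Pot levels (distinct totals of non-folded players): 89, 138, 141
Layer 1-89: 89 each from A, B, C, D = 89*4 = 356 chips; eligible A, B, C, D
Layer 90-138: 49 each from A, B, D = 49*3 = 147 chips; eligible A, B, D
Layer 139-141: 3 each from A, D = 3*2 = 6 chips; eligible A, D

Pot 1: 356 chips, eligible: A, B, C, D
Pot 2: 147 chips, eligible: A, B, D
Pot 3: 6 chips, eligible: A, D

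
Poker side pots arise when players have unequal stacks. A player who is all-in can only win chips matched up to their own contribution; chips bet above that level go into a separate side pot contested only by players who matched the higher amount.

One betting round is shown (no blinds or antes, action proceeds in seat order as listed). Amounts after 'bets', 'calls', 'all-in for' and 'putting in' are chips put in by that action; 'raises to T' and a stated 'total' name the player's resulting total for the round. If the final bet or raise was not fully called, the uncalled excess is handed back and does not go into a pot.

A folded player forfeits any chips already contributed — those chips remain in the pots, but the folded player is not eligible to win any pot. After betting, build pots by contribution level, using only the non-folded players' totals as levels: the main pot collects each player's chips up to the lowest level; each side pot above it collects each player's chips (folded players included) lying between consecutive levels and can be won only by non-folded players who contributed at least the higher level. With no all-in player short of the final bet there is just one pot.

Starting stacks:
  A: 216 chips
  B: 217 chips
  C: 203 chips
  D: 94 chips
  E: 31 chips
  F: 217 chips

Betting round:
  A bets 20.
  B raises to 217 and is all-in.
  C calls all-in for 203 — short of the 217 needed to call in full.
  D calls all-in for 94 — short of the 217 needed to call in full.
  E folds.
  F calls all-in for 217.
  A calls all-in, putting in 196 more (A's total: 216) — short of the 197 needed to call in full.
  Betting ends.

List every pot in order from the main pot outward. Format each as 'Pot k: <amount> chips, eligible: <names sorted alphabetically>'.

Pot 1: 470 chips, eligible: A, B, C, D, F
Pot 2: 436 chips, eligible: A, B, C, F
Pot 3: 39 chips, eligible: A, B, F
Pot 4: 2 chips, eligible: B, F

Derivation:
Contributions: A=216, B=217, C=203, D=94, F=217
Folded: E
Pot levels (distinct totals of non-folded players): 94, 203, 216, 217
Layer 1-94: 94 each from A, B, C, D, F = 94*5 = 470 chips; eligible A, B, C, D, F
Layer 95-203: 109 each from A, B, C, F = 109*4 = 436 chips; eligible A, B, C, F
Layer 204-216: 13 each from A, B, F = 13*3 = 39 chips; eligible A, B, F
Layer 217-217: 1 each from B, F = 1*2 = 2 chips; eligible B, F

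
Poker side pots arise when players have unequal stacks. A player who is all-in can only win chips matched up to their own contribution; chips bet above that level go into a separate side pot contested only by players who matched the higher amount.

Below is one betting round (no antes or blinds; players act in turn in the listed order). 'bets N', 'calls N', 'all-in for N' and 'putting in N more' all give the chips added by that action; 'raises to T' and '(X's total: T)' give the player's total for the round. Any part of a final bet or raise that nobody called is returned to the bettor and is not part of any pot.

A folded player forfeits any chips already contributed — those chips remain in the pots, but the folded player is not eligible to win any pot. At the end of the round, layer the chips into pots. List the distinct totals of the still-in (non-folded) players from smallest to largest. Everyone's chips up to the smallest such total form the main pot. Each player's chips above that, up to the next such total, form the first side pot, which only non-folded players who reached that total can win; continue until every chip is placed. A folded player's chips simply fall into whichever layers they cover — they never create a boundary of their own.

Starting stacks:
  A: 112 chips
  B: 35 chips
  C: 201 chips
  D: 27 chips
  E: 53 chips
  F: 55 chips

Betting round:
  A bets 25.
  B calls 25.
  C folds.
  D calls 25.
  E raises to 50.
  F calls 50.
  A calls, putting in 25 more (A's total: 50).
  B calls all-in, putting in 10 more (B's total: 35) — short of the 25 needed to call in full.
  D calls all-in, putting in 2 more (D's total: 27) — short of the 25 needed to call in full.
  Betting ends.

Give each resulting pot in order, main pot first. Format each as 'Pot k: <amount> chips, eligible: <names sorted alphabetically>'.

Contributions: A=50, B=35, D=27, E=50, F=50
Folded: C
Pot levels (distinct totals of non-folded players): 27, 35, 50
Layer 1-27: 27 each from A, B, D, E, F = 27*5 = 135 chips; eligible A, B, D, E, F
Layer 28-35: 8 each from A, B, E, F = 8*4 = 32 chips; eligible A, B, E, F
Layer 36-50: 15 each from A, E, F = 15*3 = 45 chips; eligible A, E, F

Pot 1: 135 chips, eligible: A, B, D, E, F
Pot 2: 32 chips, eligible: A, B, E, F
Pot 3: 45 chips, eligible: A, E, F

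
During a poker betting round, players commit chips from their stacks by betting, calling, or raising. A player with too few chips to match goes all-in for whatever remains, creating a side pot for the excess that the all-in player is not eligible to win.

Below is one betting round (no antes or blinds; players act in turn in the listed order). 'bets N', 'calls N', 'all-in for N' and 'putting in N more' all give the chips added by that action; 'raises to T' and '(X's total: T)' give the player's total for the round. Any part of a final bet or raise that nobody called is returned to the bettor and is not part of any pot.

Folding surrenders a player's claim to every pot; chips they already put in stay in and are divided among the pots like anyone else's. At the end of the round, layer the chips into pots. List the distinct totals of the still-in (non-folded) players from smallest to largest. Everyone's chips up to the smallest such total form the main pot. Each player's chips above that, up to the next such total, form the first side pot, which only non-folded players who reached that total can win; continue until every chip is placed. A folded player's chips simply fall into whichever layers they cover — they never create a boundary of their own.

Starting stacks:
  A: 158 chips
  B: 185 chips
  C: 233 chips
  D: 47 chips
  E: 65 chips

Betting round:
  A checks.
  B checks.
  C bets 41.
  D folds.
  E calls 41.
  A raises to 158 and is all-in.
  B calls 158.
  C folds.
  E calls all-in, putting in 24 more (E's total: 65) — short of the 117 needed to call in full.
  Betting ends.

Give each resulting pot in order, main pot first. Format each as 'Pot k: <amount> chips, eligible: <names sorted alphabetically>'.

Pot 1: 236 chips, eligible: A, B, E
Pot 2: 186 chips, eligible: A, B

Derivation:
Contributions: A=158, B=158, C=41, E=65
Folded: C, D
Pot levels (distinct totals of non-folded players): 65, 158
Layer 1-65: A 65 + B 65 + C 41 + E 65 = 236 chips; eligible A, B, E
Layer 66-158: 93 each from A, B = 93*2 = 186 chips; eligible A, B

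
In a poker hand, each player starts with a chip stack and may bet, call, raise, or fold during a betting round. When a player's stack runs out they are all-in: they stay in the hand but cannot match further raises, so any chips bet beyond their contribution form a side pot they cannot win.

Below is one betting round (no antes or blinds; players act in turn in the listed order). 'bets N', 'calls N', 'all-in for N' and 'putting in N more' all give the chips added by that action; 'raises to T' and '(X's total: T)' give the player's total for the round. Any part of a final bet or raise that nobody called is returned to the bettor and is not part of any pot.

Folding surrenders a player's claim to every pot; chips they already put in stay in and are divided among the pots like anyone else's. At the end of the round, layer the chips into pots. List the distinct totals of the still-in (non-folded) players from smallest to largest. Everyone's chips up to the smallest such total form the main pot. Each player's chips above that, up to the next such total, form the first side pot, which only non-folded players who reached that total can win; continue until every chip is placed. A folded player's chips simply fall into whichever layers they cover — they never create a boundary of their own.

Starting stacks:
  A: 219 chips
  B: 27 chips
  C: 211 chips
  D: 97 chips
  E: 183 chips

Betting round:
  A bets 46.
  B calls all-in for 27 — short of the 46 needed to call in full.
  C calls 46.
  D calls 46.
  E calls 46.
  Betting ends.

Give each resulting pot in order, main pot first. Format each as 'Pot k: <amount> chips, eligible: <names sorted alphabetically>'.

Contributions: A=46, B=27, C=46, D=46, E=46
Pot levels (distinct totals of non-folded players): 27, 46
Layer 1-27: 27 each from A, B, C, D, E = 27*5 = 135 chips; eligible A, B, C, D, E
Layer 28-46: 19 each from A, C, D, E = 19*4 = 76 chips; eligible A, C, D, E

Pot 1: 135 chips, eligible: A, B, C, D, E
Pot 2: 76 chips, eligible: A, C, D, E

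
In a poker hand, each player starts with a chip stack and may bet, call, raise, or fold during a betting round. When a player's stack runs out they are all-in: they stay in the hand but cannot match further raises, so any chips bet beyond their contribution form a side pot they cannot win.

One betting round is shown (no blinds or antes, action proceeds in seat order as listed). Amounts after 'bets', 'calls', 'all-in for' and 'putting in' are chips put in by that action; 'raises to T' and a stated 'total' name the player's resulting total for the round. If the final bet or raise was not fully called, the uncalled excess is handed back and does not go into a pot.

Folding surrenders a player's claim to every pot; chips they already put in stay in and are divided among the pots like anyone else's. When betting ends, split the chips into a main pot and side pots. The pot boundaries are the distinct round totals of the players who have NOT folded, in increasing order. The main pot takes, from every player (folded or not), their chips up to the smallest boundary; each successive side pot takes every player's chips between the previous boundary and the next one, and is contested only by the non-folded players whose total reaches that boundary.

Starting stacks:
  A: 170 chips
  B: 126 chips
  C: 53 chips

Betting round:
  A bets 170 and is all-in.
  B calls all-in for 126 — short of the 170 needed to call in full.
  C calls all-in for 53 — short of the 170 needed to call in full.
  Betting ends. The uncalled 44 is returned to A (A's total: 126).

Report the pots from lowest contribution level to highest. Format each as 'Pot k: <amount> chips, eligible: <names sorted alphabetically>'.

Contributions (after 44 returned to A): A=126, B=126, C=53
Pot levels (distinct totals of non-folded players): 53, 126
Layer 1-53: 53 each from A, B, C = 53*3 = 159 chips; eligible A, B, C
Layer 54-126: 73 each from A, B = 73*2 = 146 chips; eligible A, B

Pot 1: 159 chips, eligible: A, B, C
Pot 2: 146 chips, eligible: A, B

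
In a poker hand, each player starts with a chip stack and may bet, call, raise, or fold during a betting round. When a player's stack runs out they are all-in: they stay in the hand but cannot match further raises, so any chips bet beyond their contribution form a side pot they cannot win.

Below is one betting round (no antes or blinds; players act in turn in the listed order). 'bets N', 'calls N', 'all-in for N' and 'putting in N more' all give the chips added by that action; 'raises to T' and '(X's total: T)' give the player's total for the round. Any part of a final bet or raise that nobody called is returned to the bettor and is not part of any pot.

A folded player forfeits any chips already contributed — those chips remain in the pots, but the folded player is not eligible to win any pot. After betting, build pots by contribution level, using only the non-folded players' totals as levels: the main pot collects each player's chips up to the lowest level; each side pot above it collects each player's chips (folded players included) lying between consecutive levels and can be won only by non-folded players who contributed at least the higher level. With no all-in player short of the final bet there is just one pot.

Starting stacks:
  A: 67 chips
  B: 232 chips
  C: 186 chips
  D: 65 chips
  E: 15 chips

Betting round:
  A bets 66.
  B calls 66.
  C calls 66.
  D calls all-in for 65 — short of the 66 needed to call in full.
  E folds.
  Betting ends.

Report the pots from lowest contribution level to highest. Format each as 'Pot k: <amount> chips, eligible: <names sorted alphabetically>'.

Contributions: A=66, B=66, C=66, D=65
Folded: E
Pot levels (distinct totals of non-folded players): 65, 66
Layer 1-65: 65 each from A, B, C, D = 65*4 = 260 chips; eligible A, B, C, D
Layer 66-66: 1 each from A, B, C = 1*3 = 3 chips; eligible A, B, C

Pot 1: 260 chips, eligible: A, B, C, D
Pot 2: 3 chips, eligible: A, B, C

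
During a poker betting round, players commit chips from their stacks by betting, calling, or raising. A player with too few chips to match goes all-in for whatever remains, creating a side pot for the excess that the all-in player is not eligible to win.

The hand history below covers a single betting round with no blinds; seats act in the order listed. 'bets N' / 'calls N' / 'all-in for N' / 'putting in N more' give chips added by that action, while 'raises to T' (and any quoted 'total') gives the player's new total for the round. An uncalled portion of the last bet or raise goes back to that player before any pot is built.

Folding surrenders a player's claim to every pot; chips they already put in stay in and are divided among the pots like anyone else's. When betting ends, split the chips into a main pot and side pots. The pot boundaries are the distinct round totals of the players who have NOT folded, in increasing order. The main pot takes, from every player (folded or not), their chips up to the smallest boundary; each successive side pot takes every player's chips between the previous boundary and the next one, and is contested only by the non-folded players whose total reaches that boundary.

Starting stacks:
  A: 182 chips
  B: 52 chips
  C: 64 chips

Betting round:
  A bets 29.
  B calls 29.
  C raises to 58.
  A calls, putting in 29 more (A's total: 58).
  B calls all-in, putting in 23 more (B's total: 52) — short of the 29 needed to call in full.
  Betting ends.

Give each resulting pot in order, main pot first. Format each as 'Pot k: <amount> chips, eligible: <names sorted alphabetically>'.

Contributions: A=58, B=52, C=58
Pot levels (distinct totals of non-folded players): 52, 58
Layer 1-52: 52 each from A, B, C = 52*3 = 156 chips; eligible A, B, C
Layer 53-58: 6 each from A, C = 6*2 = 12 chips; eligible A, C

Pot 1: 156 chips, eligible: A, B, C
Pot 2: 12 chips, eligible: A, C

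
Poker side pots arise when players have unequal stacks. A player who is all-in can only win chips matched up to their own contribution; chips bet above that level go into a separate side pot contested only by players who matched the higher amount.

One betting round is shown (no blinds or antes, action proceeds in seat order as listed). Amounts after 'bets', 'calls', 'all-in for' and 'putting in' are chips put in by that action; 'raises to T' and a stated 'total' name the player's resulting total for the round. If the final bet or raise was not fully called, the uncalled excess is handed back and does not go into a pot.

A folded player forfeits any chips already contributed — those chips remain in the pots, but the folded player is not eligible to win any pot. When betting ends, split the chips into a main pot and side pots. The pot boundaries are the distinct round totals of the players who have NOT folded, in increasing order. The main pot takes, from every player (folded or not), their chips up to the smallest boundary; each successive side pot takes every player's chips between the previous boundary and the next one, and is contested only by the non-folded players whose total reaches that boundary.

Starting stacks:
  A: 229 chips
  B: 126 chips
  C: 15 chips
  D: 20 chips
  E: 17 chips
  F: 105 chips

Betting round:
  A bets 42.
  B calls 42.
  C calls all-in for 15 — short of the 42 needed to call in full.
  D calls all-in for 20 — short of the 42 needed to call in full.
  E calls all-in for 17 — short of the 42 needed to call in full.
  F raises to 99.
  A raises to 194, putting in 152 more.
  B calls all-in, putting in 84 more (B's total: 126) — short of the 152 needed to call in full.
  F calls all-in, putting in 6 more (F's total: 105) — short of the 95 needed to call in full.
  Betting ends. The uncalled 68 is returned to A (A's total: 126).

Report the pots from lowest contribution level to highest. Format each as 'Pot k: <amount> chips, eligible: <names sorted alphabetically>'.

Contributions (after 68 returned to A): A=126, B=126, C=15, D=20, E=17, F=105
Pot levels (distinct totals of non-folded players): 15, 17, 20, 105, 126
Layer 1-15: 15 each from A, B, C, D, E, F = 15*6 = 90 chips; eligible A, B, C, D, E, F
Layer 16-17: 2 each from A, B, D, E, F = 2*5 = 10 chips; eligible A, B, D, E, F
Layer 18-20: 3 each from A, B, D, F = 3*4 = 12 chips; eligible A, B, D, F
Layer 21-105: 85 each from A, B, F = 85*3 = 255 chips; eligible A, B, F
Layer 106-126: 21 each from A, B = 21*2 = 42 chips; eligible A, B

Pot 1: 90 chips, eligible: A, B, C, D, E, F
Pot 2: 10 chips, eligible: A, B, D, E, F
Pot 3: 12 chips, eligible: A, B, D, F
Pot 4: 255 chips, eligible: A, B, F
Pot 5: 42 chips, eligible: A, B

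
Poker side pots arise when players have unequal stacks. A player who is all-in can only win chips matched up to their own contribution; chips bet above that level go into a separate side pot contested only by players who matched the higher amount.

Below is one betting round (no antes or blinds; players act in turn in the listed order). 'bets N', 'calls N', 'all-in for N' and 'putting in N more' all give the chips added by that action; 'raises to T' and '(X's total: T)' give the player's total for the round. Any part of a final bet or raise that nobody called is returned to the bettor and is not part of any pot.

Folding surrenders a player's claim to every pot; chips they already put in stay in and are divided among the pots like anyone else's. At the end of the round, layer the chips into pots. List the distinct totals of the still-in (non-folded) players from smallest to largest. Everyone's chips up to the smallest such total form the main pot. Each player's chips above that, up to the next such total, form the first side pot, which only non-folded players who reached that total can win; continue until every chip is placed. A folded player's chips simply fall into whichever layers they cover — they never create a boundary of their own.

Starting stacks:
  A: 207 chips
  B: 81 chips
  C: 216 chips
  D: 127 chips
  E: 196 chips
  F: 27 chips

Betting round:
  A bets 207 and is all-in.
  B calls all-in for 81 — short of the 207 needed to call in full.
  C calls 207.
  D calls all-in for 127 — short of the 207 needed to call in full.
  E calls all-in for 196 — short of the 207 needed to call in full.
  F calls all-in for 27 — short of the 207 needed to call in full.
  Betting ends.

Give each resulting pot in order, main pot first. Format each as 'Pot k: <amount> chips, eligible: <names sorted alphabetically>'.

Pot 1: 162 chips, eligible: A, B, C, D, E, F
Pot 2: 270 chips, eligible: A, B, C, D, E
Pot 3: 184 chips, eligible: A, C, D, E
Pot 4: 207 chips, eligible: A, C, E
Pot 5: 22 chips, eligible: A, C

Derivation:
Contributions: A=207, B=81, C=207, D=127, E=196, F=27
Pot levels (distinct totals of non-folded players): 27, 81, 127, 196, 207
Layer 1-27: 27 each from A, B, C, D, E, F = 27*6 = 162 chips; eligible A, B, C, D, E, F
Layer 28-81: 54 each from A, B, C, D, E = 54*5 = 270 chips; eligible A, B, C, D, E
Layer 82-127: 46 each from A, C, D, E = 46*4 = 184 chips; eligible A, C, D, E
Layer 128-196: 69 each from A, C, E = 69*3 = 207 chips; eligible A, C, E
Layer 197-207: 11 each from A, C = 11*2 = 22 chips; eligible A, C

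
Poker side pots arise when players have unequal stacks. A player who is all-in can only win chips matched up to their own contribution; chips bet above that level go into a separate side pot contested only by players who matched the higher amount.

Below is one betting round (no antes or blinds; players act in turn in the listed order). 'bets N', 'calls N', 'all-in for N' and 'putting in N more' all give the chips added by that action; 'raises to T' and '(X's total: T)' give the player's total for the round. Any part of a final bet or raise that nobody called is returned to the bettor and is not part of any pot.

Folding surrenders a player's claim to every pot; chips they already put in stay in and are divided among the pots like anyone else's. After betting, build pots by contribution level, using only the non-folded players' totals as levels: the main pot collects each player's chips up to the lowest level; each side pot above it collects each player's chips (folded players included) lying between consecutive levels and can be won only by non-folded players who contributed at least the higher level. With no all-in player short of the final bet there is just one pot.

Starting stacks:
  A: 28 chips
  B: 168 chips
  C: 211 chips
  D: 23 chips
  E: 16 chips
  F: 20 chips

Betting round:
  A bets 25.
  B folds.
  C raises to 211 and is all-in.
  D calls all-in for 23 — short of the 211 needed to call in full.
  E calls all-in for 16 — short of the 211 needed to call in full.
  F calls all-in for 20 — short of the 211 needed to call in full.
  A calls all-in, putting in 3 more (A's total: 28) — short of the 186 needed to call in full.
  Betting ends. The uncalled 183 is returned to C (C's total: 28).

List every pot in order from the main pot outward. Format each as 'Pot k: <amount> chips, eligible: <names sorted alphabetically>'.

Contributions (after 183 returned to C): A=28, C=28, D=23, E=16, F=20
Folded: B
Pot levels (distinct totals of non-folded players): 16, 20, 23, 28
Layer 1-16: 16 each from A, C, D, E, F = 16*5 = 80 chips; eligible A, C, D, E, F
Layer 17-20: 4 each from A, C, D, F = 4*4 = 16 chips; eligible A, C, D, F
Layer 21-23: 3 each from A, C, D = 3*3 = 9 chips; eligible A, C, D
Layer 24-28: 5 each from A, C = 5*2 = 10 chips; eligible A, C

Pot 1: 80 chips, eligible: A, C, D, E, F
Pot 2: 16 chips, eligible: A, C, D, F
Pot 3: 9 chips, eligible: A, C, D
Pot 4: 10 chips, eligible: A, C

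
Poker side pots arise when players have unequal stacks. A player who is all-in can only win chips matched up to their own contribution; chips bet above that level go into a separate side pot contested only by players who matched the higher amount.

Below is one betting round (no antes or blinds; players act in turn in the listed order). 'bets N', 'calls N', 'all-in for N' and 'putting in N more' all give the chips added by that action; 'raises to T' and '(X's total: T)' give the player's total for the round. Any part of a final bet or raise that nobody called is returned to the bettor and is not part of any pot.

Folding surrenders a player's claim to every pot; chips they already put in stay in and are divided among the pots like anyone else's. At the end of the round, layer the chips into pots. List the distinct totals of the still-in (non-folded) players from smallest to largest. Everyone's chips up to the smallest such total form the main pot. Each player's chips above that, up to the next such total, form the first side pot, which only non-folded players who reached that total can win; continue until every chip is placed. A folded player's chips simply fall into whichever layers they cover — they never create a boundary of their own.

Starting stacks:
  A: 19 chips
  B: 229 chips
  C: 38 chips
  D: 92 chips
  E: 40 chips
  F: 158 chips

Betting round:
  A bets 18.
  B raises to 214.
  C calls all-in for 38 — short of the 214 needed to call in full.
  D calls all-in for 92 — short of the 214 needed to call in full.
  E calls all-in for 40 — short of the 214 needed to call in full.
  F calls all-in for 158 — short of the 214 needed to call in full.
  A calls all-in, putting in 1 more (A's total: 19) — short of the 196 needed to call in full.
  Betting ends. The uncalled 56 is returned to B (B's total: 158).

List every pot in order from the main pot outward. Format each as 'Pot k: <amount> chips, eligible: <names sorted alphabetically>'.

Pot 1: 114 chips, eligible: A, B, C, D, E, F
Pot 2: 95 chips, eligible: B, C, D, E, F
Pot 3: 8 chips, eligible: B, D, E, F
Pot 4: 156 chips, eligible: B, D, F
Pot 5: 132 chips, eligible: B, F

Derivation:
Contributions (after 56 returned to B): A=19, B=158, C=38, D=92, E=40, F=158
Pot levels (distinct totals of non-folded players): 19, 38, 40, 92, 158
Layer 1-19: 19 each from A, B, C, D, E, F = 19*6 = 114 chips; eligible A, B, C, D, E, F
Layer 20-38: 19 each from B, C, D, E, F = 19*5 = 95 chips; eligible B, C, D, E, F
Layer 39-40: 2 each from B, D, E, F = 2*4 = 8 chips; eligible B, D, E, F
Layer 41-92: 52 each from B, D, F = 52*3 = 156 chips; eligible B, D, F
Layer 93-158: 66 each from B, F = 66*2 = 132 chips; eligible B, F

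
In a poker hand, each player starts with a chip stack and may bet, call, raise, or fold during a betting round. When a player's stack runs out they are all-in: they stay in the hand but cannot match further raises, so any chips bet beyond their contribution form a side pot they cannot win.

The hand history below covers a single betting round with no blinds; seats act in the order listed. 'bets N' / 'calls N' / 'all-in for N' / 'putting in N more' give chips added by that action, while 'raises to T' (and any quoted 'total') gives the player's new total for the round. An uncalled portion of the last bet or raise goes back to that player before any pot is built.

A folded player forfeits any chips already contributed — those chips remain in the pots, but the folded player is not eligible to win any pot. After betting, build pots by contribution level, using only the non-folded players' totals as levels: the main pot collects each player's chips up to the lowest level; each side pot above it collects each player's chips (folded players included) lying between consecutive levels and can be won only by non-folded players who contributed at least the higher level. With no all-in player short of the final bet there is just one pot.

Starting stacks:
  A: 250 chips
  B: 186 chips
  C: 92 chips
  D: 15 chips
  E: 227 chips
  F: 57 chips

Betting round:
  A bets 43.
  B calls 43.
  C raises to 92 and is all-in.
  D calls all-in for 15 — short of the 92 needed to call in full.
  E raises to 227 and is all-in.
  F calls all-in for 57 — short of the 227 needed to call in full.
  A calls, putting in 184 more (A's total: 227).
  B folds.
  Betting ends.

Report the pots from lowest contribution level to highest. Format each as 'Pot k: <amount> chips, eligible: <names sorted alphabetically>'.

Contributions: A=227, B=43, C=92, D=15, E=227, F=57
Folded: B
Pot levels (distinct totals of non-folded players): 15, 57, 92, 227
Layer 1-15: 15 each from A, B, C, D, E, F = 15*6 = 90 chips; eligible A, C, D, E, F
Layer 16-57: A 42 + B 28 + C 42 + E 42 + F 42 = 196 chips; eligible A, C, E, F
Layer 58-92: 35 each from A, C, E = 35*3 = 105 chips; eligible A, C, E
Layer 93-227: 135 each from A, E = 135*2 = 270 chips; eligible A, E

Pot 1: 90 chips, eligible: A, C, D, E, F
Pot 2: 196 chips, eligible: A, C, E, F
Pot 3: 105 chips, eligible: A, C, E
Pot 4: 270 chips, eligible: A, E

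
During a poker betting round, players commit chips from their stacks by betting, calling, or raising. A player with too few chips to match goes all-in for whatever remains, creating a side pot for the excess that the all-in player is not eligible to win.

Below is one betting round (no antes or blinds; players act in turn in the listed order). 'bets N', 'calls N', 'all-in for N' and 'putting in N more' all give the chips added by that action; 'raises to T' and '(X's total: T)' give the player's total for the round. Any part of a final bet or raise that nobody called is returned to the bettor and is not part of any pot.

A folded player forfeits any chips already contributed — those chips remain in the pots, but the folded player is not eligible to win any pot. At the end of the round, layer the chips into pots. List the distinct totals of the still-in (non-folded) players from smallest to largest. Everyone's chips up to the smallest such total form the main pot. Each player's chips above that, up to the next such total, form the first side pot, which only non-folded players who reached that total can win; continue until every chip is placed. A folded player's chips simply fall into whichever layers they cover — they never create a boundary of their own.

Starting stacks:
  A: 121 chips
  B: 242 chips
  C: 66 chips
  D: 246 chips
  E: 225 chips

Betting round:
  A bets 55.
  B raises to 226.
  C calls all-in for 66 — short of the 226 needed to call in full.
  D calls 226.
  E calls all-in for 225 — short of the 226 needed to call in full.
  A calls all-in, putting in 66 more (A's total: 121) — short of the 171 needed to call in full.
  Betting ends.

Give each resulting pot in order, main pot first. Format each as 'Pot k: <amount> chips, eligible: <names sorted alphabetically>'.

Pot 1: 330 chips, eligible: A, B, C, D, E
Pot 2: 220 chips, eligible: A, B, D, E
Pot 3: 312 chips, eligible: B, D, E
Pot 4: 2 chips, eligible: B, D

Derivation:
Contributions: A=121, B=226, C=66, D=226, E=225
Pot levels (distinct totals of non-folded players): 66, 121, 225, 226
Layer 1-66: 66 each from A, B, C, D, E = 66*5 = 330 chips; eligible A, B, C, D, E
Layer 67-121: 55 each from A, B, D, E = 55*4 = 220 chips; eligible A, B, D, E
Layer 122-225: 104 each from B, D, E = 104*3 = 312 chips; eligible B, D, E
Layer 226-226: 1 each from B, D = 1*2 = 2 chips; eligible B, D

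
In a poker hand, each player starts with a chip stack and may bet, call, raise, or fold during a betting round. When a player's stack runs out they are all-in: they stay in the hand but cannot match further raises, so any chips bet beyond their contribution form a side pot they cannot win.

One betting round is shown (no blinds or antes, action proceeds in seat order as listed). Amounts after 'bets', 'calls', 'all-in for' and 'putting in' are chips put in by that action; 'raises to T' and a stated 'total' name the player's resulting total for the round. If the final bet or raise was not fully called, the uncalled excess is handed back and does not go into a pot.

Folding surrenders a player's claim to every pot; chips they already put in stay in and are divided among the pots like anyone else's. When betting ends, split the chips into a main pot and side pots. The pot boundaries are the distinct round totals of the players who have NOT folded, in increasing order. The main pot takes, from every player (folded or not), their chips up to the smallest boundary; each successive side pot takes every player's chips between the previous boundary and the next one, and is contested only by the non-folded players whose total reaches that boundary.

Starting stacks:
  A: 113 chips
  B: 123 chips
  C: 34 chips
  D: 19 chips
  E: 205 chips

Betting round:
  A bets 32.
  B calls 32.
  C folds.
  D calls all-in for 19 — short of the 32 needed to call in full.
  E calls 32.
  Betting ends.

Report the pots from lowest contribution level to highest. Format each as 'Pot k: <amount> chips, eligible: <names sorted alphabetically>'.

Contributions: A=32, B=32, D=19, E=32
Folded: C
Pot levels (distinct totals of non-folded players): 19, 32
Layer 1-19: 19 each from A, B, D, E = 19*4 = 76 chips; eligible A, B, D, E
Layer 20-32: 13 each from A, B, E = 13*3 = 39 chips; eligible A, B, E

Pot 1: 76 chips, eligible: A, B, D, E
Pot 2: 39 chips, eligible: A, B, E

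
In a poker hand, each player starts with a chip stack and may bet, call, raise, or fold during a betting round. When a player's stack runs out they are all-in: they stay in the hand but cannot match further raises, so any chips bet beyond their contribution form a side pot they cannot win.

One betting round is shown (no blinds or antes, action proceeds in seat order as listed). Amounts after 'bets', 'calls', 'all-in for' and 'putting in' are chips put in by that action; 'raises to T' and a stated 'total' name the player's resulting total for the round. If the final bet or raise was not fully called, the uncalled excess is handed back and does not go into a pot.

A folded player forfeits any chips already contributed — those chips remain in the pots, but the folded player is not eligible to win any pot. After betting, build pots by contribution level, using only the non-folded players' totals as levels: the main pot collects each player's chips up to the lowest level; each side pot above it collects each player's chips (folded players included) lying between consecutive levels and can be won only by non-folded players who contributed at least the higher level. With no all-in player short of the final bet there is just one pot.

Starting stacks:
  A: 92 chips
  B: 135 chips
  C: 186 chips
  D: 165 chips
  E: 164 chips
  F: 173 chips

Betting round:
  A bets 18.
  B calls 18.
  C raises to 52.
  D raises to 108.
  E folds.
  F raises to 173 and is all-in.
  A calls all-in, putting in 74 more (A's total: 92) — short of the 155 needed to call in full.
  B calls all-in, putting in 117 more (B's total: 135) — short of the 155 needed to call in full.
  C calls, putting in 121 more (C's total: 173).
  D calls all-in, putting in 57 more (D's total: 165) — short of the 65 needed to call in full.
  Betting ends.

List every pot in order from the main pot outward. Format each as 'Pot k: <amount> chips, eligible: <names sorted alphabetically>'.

Contributions: A=92, B=135, C=173, D=165, F=173
Folded: E
Pot levels (distinct totals of non-folded players): 92, 135, 165, 173
Layer 1-92: 92 each from A, B, C, D, F = 92*5 = 460 chips; eligible A, B, C, D, F
Layer 93-135: 43 each from B, C, D, F = 43*4 = 172 chips; eligible B, C, D, F
Layer 136-165: 30 each from C, D, F = 30*3 = 90 chips; eligible C, D, F
Layer 166-173: 8 each from C, F = 8*2 = 16 chips; eligible C, F

Pot 1: 460 chips, eligible: A, B, C, D, F
Pot 2: 172 chips, eligible: B, C, D, F
Pot 3: 90 chips, eligible: C, D, F
Pot 4: 16 chips, eligible: C, F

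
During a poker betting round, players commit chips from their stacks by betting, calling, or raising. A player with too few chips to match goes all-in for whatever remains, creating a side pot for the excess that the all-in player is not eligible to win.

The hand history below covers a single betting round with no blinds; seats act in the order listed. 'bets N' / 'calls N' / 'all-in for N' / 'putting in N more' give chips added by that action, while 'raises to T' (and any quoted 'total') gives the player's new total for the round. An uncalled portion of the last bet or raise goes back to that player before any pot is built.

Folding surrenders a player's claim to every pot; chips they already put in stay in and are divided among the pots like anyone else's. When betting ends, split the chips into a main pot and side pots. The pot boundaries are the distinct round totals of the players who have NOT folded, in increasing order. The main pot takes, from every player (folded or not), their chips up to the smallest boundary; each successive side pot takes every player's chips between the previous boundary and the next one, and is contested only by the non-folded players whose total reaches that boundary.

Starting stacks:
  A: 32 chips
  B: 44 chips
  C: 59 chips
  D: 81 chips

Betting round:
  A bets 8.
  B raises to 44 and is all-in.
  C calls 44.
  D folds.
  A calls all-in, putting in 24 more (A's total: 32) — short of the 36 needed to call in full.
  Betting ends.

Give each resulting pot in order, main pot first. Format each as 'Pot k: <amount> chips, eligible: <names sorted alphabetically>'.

Pot 1: 96 chips, eligible: A, B, C
Pot 2: 24 chips, eligible: B, C

Derivation:
Contributions: A=32, B=44, C=44
Folded: D
Pot levels (distinct totals of non-folded players): 32, 44
Layer 1-32: 32 each from A, B, C = 32*3 = 96 chips; eligible A, B, C
Layer 33-44: 12 each from B, C = 12*2 = 24 chips; eligible B, C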